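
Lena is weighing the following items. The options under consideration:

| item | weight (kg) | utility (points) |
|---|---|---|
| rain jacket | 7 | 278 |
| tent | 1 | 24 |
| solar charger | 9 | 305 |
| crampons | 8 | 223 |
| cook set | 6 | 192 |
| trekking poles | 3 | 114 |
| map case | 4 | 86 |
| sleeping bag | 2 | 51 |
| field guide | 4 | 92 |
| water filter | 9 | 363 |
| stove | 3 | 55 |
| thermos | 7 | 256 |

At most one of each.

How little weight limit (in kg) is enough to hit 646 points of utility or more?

17

Look for the lowest-weight combination reaching 646.
rain jacket + tent + water filter: 665 utility at 17 kg.
Below 17 kg the best achievable stays under 646.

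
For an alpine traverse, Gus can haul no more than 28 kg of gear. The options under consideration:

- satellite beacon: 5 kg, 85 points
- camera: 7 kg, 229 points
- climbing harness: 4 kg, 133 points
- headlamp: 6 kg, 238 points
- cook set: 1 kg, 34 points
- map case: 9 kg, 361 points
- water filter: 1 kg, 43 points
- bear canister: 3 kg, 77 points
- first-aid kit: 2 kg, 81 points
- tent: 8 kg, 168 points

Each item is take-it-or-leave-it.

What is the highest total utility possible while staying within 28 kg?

A density-first pass picks climbing harness + headlamp + cook set + map case + water filter + bear canister + first-aid kit — 967 at 26 kg.
The 5 kg tied up in cook set and water filter and bear canister is better spent on camera — total rises to 1042 (28 kg).
Nothing else within 28 kg beats 1042.

1042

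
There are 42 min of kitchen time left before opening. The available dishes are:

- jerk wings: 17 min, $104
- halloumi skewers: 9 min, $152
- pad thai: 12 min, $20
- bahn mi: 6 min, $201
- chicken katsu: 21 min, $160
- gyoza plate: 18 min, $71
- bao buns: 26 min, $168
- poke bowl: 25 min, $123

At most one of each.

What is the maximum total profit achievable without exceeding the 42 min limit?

521

Taking the top-ratio dishes first gives halloumi skewers + bahn mi + chicken katsu for 513 (36 min).
Replace chicken katsu with bao buns: the trade gains 8 net, giving 521 at 41 min.
That's the maximum — no swap from here does better than 521.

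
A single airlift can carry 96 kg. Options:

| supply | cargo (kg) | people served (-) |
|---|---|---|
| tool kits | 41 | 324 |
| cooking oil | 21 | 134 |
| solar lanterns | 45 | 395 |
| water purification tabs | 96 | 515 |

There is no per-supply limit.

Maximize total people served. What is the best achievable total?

The ratio ordering already packs tightly: 2×solar lanterns, 90 kg, 790.

790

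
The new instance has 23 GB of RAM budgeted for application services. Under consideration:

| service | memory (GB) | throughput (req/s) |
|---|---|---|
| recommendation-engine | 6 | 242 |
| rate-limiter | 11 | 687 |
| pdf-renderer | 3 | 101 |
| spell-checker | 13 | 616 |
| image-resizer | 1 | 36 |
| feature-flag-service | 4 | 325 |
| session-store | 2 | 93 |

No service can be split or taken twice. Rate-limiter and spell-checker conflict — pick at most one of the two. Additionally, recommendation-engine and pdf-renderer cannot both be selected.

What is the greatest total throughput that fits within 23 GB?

By throughput per GB: feature-flag-service 81.25, rate-limiter 62.45, spell-checker 47.38, session-store 46.50 lead.
Taking recommendation-engine + rate-limiter + feature-flag-service + session-store: 23 GB used, 1347 in throughput.
Every other selection either busts 23 GB or breaks a pairing rule or fails to beat 1347.

1347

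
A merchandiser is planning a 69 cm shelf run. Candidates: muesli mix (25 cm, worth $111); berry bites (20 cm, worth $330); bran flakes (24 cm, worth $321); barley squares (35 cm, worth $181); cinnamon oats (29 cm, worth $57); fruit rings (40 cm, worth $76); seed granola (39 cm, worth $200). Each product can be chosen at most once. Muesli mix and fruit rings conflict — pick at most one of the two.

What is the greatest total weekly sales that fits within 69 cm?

Best packing: muesli mix + berry bites + bran flakes — 69 cm, 762 total.
That's the maximum — no feasible swap from here does better than 762.

762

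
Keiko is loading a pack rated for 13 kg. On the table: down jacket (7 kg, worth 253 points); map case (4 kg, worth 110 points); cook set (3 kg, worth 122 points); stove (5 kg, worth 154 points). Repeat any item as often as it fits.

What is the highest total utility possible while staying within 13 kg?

Taking the top-ratio items first gives 4×cook set for 488 (12 kg).
Replace 2×cook set with down jacket: the trade gains 9 net, giving 497 at 13 kg.
Every other selection either busts 13 kg or fails to beat 497.

497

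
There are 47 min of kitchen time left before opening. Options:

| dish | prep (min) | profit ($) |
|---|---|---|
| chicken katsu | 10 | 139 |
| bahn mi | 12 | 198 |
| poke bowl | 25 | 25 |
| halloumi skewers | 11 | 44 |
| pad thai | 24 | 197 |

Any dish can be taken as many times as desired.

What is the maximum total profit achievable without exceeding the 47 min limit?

Best packing: chicken katsu + 3×bahn mi — 46 min, 733 total.
Nothing else within 47 min beats 733.

733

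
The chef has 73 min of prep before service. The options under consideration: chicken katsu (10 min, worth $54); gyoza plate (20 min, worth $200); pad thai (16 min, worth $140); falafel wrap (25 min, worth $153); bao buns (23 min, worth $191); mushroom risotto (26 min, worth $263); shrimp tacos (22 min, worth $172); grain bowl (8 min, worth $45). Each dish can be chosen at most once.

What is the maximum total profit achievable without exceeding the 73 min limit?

657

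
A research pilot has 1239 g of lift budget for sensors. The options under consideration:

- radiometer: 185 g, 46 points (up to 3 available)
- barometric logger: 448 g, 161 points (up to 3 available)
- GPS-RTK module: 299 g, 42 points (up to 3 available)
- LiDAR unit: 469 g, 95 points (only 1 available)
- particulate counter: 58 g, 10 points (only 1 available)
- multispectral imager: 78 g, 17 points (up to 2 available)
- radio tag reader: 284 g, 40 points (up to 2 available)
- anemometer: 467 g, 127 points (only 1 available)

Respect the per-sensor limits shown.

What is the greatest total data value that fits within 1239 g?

402

Radiometer + 2×barometric logger + 2×multispectral imager uses 1237 of the 1239 g and totals 402.
Every other selection either busts 1239 g or exceeds an availability limit or fails to beat 402.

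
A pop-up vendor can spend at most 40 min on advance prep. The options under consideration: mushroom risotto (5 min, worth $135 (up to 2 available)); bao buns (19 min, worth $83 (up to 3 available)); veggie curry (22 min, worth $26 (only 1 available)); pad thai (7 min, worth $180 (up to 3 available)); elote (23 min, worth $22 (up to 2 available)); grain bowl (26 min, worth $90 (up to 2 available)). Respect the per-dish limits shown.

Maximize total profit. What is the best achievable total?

810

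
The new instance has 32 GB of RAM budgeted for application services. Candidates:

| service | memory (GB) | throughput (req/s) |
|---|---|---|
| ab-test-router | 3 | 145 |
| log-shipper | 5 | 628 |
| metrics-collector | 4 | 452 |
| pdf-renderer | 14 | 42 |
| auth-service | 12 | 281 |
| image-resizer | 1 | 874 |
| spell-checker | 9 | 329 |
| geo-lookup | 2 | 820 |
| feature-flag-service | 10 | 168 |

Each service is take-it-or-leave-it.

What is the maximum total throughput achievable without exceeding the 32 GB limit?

3271

Filling by ratio: ab-test-router + log-shipper + metrics-collector + image-resizer + spell-checker + geo-lookup for 3248, with 8 GB left unused.
The 3 GB tied up in ab-test-router is better spent on feature-flag-service — total rises to 3271 (31 GB).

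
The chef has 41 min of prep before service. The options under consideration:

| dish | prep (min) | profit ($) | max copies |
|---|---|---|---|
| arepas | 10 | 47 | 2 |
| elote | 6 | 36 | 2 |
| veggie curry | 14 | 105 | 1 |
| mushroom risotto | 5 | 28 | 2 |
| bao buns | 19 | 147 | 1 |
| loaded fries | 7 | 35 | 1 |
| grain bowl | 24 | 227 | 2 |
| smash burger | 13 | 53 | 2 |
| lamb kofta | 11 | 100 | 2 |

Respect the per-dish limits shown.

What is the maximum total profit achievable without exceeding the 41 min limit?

The ratio ordering already packs tightly: elote + grain bowl + lamb kofta, 41 min, 363.
That's the maximum — no swap from here does better than 363.

363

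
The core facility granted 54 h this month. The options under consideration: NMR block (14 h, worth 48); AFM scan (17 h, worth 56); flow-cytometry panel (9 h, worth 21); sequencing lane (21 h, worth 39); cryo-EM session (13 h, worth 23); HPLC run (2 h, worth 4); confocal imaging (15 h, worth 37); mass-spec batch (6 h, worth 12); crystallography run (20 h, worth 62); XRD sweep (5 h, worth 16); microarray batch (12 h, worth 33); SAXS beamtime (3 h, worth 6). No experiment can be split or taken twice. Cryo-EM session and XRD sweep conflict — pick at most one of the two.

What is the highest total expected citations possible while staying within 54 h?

A density-first pass picks NMR block + AFM scan + HPLC run + XRD sweep + microarray batch + SAXS beamtime — 163 at 53 h.
Replace HPLC run and XRD sweep and microarray batch with crystallography run: the trade gains 9 net, giving 172 at 54 h.
Runner-up NMR block + AFM scan + HPLC run + crystallography run tops out at 170.

172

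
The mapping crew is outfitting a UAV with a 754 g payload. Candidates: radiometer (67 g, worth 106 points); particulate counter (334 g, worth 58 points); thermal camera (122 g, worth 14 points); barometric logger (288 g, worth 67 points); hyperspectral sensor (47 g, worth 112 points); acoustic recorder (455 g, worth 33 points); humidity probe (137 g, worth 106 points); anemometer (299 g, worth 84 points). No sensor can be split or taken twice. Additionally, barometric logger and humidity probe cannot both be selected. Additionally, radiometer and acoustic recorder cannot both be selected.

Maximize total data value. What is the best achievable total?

422

Radiometer + thermal camera + hyperspectral sensor + humidity probe + anemometer uses 672 of the 754 g and totals 422.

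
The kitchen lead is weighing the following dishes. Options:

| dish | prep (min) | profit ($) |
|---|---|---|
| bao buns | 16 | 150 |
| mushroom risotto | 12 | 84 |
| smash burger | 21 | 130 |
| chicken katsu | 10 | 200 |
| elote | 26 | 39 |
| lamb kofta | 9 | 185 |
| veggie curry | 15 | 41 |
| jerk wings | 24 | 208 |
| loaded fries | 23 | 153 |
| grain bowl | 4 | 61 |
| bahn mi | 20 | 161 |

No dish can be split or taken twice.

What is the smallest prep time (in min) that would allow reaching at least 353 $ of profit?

19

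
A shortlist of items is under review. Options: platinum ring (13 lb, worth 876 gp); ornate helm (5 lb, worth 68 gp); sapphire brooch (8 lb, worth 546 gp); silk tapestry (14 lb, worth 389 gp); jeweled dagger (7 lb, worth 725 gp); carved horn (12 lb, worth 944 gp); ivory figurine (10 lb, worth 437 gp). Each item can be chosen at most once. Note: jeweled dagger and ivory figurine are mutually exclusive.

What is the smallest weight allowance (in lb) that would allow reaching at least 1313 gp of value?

19

Look for the lowest-weight combination reaching 1313.
jeweled dagger + carved horn: 1669 value at 19 lb.
No combination under 19 lb hits 1313.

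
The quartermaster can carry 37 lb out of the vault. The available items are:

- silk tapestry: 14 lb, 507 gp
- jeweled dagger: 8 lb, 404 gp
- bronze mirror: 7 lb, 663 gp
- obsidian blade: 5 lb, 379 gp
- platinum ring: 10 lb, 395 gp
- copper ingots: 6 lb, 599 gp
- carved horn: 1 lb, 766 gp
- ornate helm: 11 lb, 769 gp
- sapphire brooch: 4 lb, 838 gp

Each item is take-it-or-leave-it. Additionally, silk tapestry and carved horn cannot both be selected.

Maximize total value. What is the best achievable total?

The ratio heuristic lands on bronze mirror + obsidian blade + copper ingots + carved horn + ornate helm + sapphire brooch (4014) but leaves 3 lb idle.
The 5 lb tied up in obsidian blade is better spent on jeweled dagger — total rises to 4039 (37 lb).
Runner-up bronze mirror + obsidian blade + copper ingots + carved horn + ornate helm + sapphire brooch tops out at 4014.

4039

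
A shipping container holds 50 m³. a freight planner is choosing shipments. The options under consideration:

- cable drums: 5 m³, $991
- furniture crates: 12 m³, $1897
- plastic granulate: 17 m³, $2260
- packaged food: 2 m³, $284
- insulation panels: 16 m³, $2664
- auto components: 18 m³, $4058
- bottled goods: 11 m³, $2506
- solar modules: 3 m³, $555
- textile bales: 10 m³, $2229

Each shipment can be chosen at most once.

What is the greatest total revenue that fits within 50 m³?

10623

Cable drums + packaged food + auto components + bottled goods + solar modules + textile bales uses 49 of the 50 m³ and totals 10623.
Every other selection either busts 50 m³ or fails to beat 10623.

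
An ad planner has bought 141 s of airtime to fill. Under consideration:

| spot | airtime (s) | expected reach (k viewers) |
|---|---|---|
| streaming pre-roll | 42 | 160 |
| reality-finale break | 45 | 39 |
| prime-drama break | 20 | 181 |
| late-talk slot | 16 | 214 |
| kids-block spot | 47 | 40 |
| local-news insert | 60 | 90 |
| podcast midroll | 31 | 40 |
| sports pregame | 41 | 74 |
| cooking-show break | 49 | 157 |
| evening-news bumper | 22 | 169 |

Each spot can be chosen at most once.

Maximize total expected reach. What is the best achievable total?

Best packing: streaming pre-roll + prime-drama break + late-talk slot + sports pregame + evening-news bumper — 141 s, 798 total.

798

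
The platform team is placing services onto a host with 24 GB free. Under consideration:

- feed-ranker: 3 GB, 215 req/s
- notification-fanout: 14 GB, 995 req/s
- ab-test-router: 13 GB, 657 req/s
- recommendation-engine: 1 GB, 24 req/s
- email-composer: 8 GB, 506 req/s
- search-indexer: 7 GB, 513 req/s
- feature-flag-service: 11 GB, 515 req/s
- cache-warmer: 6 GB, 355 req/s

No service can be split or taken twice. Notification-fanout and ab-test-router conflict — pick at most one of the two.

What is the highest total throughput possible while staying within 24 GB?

1723

Ranking by ratio (throughput/GB): search-indexer 73.29, feed-ranker 71.67, notification-fanout 71.07, email-composer 63.25.
Taking feed-ranker + notification-fanout + search-indexer: 24 GB used, 1723 in throughput.
Every other selection either busts 24 GB or breaks a pairing rule or fails to beat 1723.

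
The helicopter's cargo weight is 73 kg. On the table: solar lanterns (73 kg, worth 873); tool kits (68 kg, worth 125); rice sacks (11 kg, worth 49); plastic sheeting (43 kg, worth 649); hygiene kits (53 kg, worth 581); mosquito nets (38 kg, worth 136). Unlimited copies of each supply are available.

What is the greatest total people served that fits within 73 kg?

Filling by ratio: 2×rice sacks + plastic sheeting for 747, with 8 kg left unused.
Dropping 2×rice sacks and plastic sheeting frees 65 kg; slotting in solar lanterns (73 kg) lifts the total to 873 at 73 kg.
No other feasible combination exceeds 873.

873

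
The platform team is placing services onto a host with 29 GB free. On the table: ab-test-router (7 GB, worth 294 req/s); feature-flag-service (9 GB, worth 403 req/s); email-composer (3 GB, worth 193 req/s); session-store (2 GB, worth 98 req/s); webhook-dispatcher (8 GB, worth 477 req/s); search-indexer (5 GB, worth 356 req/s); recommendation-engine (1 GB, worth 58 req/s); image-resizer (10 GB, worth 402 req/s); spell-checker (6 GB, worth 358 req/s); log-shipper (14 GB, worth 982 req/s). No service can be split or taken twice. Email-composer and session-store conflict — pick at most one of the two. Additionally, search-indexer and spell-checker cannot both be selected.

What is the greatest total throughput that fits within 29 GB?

Density check — search-indexer 71.20, log-shipper 70.14, email-composer 64.33 are the best per GB.
Session-store + webhook-dispatcher + search-indexer + log-shipper uses 29 of the 29 GB and totals 1913.
Every other selection either busts 29 GB or breaks a pairing rule or fails to beat 1913.

1913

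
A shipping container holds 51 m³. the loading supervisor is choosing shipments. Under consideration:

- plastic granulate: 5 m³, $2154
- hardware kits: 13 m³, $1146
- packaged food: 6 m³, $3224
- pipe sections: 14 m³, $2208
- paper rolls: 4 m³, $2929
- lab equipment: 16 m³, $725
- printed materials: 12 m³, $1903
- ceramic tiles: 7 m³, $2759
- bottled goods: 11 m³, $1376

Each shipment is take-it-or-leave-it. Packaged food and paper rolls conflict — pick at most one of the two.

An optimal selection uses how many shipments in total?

Best achievable revenue is 12248.
For example plastic granulate + packaged food + pipe sections + printed materials + ceramic tiles achieves it, using 44 m³.
Any selection reaching 12248 contains exactly 5 shipments.

5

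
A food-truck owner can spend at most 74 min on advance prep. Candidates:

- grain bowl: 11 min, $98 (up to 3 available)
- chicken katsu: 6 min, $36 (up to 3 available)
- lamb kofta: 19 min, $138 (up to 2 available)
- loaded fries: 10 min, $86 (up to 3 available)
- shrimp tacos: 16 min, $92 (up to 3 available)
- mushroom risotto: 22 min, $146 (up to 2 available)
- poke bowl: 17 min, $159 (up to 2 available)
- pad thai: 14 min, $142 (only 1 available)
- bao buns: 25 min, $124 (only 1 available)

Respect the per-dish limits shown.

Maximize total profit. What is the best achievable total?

681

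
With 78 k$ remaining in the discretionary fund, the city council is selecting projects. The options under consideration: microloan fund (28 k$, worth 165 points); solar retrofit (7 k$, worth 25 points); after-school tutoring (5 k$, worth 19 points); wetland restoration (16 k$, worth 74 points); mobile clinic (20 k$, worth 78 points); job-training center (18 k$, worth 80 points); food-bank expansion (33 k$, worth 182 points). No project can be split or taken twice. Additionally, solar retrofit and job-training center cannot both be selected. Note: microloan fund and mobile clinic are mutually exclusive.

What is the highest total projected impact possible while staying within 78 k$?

421

Density check — microloan fund 5.89, food-bank expansion 5.52, wetland restoration 4.62 are the best per k$.
Microloan fund + wetland restoration + food-bank expansion uses 77 of the 78 k$ and totals 421.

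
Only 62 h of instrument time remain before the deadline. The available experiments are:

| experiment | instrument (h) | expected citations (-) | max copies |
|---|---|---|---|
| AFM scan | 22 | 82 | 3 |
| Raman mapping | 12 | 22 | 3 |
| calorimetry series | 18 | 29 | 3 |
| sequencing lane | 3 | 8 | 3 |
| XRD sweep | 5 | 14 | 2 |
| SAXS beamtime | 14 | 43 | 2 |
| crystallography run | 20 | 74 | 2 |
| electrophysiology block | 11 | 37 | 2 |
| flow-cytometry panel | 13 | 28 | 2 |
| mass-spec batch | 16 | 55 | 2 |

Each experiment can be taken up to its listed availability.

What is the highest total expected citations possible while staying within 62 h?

230

Ranking by ratio (expected citations/h): AFM scan 3.73, crystallography run 3.70, mass-spec batch 3.44, electrophysiology block 3.36.
Taking the top-ratio experiments first gives 2×AFM scan + mass-spec batch for 219 (60 h).
Dropping AFM scan and mass-spec batch frees 38 h; slotting in 2×crystallography run (40 h) lifts the total to 230 at 62 h.
That's the maximum — no swap from here does better than 230.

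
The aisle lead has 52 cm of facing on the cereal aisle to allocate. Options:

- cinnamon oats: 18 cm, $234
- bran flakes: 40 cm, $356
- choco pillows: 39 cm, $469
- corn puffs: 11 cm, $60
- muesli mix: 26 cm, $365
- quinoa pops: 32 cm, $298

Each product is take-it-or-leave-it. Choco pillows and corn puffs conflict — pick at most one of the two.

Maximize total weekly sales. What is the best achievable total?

599

The ratio ordering already packs tightly: cinnamon oats + muesli mix, 44 cm, 599.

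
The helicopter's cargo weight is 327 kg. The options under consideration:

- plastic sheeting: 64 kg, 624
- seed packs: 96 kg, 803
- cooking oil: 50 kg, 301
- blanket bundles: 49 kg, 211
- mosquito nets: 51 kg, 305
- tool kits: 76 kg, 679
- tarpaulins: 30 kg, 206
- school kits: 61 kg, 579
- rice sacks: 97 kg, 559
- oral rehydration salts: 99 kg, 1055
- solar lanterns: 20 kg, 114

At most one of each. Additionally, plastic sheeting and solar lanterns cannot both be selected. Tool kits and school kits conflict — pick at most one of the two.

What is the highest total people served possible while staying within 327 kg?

3061

Best packing: plastic sheeting + seed packs + school kits + oral rehydration salts — 320 kg, 3061 total.
That's the maximum — no feasible swap from here does better than 3061.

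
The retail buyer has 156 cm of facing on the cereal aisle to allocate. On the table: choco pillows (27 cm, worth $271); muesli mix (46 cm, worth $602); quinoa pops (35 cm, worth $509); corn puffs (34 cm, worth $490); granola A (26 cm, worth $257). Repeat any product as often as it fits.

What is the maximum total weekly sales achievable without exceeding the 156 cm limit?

By weekly sales per cm: quinoa pops 14.54, corn puffs 14.41, muesli mix 13.09 lead.
Greedy by ratio would take 4×quinoa pops: 140 cm used, total 2036.
Replace quinoa pops with muesli mix: the trade gains 93 net, giving 2129 at 151 cm.
No other feasible combination exceeds 2129.

2129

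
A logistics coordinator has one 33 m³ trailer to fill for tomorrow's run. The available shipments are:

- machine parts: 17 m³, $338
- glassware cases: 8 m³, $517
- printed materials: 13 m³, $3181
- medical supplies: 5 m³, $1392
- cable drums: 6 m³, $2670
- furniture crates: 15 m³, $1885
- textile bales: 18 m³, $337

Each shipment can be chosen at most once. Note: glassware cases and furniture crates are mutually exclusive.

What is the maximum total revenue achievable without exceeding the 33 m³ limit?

7760

By revenue per m³: cable drums 445.00, medical supplies 278.40, printed materials 244.69, furniture crates 125.67 lead.
Glassware cases + printed materials + medical supplies + cable drums uses 32 of the 33 m³ and totals 7760.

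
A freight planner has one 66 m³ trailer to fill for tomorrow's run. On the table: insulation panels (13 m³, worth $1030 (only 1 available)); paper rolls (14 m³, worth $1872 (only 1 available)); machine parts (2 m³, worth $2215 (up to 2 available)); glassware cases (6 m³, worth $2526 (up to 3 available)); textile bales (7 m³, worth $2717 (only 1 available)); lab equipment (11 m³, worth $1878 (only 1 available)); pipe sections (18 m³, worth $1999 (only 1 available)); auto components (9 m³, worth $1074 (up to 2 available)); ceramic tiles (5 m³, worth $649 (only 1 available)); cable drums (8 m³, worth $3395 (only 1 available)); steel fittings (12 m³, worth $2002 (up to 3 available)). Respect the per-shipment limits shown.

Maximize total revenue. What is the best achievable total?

The ratio heuristic lands on 2×machine parts + 3×glassware cases + textile bales + lab equipment + ceramic tiles + cable drums + steel fittings (22649) but leaves 1 m³ idle.
Dropping lab equipment frees 11 m³; slotting in steel fittings (12 m³) lifts the total to 22773 at 66 m³.

22773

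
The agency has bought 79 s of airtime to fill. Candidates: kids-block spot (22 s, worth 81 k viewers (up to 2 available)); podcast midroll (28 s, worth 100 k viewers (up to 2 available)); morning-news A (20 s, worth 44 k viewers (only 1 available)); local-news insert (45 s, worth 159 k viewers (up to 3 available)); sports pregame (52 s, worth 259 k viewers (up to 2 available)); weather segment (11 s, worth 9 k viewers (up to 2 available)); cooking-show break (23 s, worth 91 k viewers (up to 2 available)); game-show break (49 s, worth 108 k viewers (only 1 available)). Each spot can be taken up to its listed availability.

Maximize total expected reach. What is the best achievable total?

By expected reach per s: sports pregame 4.98, cooking-show break 3.96, kids-block spot 3.68 lead.
Taking sports pregame + cooking-show break: 75 s used, 350 in expected reach.
Nothing else within 79 s beats 350.

350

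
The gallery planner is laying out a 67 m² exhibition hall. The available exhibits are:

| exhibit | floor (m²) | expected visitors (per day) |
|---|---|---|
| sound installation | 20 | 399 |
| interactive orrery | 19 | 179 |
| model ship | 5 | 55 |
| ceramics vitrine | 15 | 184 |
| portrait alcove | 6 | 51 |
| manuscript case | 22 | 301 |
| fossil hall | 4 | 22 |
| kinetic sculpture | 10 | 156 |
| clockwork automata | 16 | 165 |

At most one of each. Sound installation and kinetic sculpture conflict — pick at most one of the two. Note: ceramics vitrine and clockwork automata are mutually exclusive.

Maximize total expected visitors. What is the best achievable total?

961

Ranking by ratio (expected visitors/m²): sound installation 19.95, kinetic sculpture 15.60, manuscript case 13.68, ceramics vitrine 12.27.
Best packing: sound installation + model ship + ceramics vitrine + manuscript case + fossil hall — 66 m², 961 total.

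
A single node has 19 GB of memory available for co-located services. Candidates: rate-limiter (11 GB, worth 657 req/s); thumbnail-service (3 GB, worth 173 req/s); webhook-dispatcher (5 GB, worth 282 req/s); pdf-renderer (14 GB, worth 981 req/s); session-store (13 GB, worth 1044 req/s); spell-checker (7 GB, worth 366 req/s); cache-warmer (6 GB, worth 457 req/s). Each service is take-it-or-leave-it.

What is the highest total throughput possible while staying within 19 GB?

1501

Taking session-store + cache-warmer: 19 GB used, 1501 in throughput.
No other feasible combination exceeds 1501.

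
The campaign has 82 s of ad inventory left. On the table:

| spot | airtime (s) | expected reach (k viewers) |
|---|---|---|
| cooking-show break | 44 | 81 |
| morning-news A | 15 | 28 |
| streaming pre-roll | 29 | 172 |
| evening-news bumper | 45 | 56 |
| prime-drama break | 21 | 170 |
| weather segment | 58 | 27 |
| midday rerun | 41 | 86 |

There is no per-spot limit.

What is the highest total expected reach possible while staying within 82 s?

Density check — prime-drama break 8.10, streaming pre-roll 5.93, midday rerun 2.10 are the best per s.
The ratio ordering already packs tightly: morning-news A + 3×prime-drama break, 78 s, 538.
That's the maximum — no swap from here does better than 538.

538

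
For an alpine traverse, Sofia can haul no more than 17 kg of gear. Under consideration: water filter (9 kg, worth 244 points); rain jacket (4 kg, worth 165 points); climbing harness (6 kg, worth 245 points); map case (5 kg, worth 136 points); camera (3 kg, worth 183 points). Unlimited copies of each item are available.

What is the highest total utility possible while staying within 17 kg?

Taking 5×camera: 15 kg used, 915 in utility.
Every other selection either busts 17 kg or fails to beat 915.

915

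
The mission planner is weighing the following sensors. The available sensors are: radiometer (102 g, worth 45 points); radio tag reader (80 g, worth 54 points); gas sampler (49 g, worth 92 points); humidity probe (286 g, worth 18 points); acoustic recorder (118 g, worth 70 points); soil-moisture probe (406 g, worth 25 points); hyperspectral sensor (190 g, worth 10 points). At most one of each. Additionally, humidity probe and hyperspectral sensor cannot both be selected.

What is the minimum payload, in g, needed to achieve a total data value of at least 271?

539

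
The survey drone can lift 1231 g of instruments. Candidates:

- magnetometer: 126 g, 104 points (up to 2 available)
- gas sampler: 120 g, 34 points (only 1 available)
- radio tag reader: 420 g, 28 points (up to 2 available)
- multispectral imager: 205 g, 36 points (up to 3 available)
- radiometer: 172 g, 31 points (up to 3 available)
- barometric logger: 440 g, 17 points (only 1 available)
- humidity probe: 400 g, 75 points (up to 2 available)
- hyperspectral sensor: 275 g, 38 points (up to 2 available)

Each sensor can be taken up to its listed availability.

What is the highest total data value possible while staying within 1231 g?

Best packing: 2×magnetometer + gas sampler + 2×humidity probe — 1172 g, 392 total.
That's the maximum — no swap from here does better than 392.

392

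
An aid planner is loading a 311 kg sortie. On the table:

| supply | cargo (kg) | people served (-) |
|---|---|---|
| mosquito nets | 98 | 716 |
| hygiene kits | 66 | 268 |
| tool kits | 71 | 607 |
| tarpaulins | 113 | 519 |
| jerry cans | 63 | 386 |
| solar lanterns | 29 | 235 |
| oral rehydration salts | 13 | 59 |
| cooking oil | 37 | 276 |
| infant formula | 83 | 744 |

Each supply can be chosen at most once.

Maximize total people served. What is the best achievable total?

2402

By people served per kg: infant formula 8.96, tool kits 8.55, solar lanterns 8.10, cooking oil 7.46 lead.
Filling by ratio: tool kits + jerry cans + solar lanterns + oral rehydration salts + cooking oil + infant formula for 2307, with 15 kg left unused.
Replace jerry cans and solar lanterns with mosquito nets: the trade gains 95 net, giving 2402 at 302 kg.
Next best is mosquito nets + tool kits + solar lanterns + oral rehydration salts + infant formula at 2361 (294 kg) — short by 41.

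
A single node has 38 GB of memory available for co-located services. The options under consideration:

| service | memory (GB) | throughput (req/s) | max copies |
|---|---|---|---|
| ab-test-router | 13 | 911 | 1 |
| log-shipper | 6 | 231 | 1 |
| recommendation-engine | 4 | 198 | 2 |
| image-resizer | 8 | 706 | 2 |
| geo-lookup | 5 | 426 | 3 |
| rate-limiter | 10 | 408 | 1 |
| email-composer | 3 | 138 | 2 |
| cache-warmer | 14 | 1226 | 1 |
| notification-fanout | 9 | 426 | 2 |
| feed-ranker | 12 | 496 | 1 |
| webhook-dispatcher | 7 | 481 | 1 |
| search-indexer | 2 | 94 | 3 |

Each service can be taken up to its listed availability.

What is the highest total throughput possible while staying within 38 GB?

Filling by ratio: 2×image-resizer + geo-lookup + cache-warmer + search-indexer for 3158, with 1 GB left unused.
Dropping image-resizer and search-indexer frees 10 GB; slotting in 2×geo-lookup (10 GB) lifts the total to 3210 at 37 GB.

3210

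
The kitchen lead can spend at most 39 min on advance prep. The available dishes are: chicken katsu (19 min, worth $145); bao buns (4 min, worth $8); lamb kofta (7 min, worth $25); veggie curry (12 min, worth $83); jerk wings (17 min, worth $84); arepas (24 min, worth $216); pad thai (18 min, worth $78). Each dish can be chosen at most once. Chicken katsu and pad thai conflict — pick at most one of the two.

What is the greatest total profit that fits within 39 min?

Best packing: veggie curry + arepas — 36 min, 299 total.

299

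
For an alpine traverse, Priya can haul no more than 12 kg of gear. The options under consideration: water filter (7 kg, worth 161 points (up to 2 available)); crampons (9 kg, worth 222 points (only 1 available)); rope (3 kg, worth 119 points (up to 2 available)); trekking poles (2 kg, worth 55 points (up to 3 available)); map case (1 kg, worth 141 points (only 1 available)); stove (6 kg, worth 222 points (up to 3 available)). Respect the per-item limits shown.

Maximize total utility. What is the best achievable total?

537

Filling by ratio: 2×rope + 2×trekking poles + map case for 489, with 1 kg left unused.
Dropping rope and trekking poles frees 5 kg; slotting in stove (6 kg) lifts the total to 537 at 12 kg.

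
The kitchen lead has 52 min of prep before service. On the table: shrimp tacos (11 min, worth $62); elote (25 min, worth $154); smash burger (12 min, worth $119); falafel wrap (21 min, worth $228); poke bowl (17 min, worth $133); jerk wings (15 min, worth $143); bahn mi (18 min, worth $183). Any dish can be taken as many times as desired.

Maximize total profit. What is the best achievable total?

530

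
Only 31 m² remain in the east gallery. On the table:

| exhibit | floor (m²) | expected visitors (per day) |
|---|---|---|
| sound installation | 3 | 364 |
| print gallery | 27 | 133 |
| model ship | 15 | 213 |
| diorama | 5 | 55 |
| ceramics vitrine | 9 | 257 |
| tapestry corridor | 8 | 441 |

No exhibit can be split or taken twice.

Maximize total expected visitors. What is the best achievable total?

1117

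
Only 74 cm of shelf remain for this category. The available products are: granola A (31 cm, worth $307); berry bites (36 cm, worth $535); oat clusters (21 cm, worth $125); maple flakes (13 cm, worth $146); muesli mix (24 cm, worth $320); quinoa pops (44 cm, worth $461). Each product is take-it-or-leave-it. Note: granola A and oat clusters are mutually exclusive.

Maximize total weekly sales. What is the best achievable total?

1001

Taking berry bites + maple flakes + muesli mix: 73 cm used, 1001 in weekly sales.
The closest alternative, berry bites + muesli mix, reaches only 855.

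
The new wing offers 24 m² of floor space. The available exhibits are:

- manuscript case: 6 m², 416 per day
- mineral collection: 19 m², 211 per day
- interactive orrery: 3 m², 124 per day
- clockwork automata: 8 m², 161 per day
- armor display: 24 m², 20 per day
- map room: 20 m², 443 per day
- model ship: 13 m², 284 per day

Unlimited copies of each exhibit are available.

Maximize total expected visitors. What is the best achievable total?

1664

The ratio ordering already packs tightly: 4×manuscript case, 24 m², 1664.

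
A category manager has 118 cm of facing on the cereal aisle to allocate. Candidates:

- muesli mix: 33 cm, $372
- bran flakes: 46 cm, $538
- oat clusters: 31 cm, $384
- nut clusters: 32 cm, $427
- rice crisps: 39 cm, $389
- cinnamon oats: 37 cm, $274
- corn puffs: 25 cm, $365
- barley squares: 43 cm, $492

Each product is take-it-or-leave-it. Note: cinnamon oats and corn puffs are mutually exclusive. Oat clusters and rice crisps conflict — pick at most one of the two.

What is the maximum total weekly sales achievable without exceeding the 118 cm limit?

1395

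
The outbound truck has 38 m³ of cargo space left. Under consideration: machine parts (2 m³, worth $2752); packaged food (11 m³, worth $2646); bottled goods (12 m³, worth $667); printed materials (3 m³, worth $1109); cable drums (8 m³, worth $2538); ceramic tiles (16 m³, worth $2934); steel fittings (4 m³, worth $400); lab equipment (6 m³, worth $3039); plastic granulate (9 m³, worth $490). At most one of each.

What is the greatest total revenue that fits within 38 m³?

12484

Taking machine parts + packaged food + printed materials + cable drums + steel fittings + lab equipment: 34 m³ used, 12484 in revenue.
Nothing else within 38 m³ beats 12484.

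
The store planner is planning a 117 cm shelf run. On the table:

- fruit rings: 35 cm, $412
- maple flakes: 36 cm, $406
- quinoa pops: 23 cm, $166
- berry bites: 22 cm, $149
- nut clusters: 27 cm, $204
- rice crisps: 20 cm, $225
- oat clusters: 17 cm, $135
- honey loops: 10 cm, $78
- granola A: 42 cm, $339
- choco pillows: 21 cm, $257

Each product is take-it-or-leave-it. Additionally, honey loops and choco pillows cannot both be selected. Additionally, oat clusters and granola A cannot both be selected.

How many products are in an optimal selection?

The maximum weekly sales within 117 cm is 1300.
For example fruit rings + maple flakes + rice crisps + choco pillows achieves it, using 112 cm.
Every optimal selection uses 4 products.

4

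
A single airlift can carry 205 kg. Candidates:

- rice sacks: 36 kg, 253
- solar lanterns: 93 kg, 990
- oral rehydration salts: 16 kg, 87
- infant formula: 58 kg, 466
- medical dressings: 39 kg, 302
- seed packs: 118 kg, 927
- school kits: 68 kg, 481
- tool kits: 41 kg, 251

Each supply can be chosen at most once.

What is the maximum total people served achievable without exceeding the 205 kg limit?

1796

Greedy by ratio would take solar lanterns + infant formula + medical dressings: 190 kg used, total 1758.
Dropping medical dressings frees 39 kg; slotting in rice sacks + oral rehydration salts (52 kg) lifts the total to 1796 at 203 kg.
No other feasible combination exceeds 1796.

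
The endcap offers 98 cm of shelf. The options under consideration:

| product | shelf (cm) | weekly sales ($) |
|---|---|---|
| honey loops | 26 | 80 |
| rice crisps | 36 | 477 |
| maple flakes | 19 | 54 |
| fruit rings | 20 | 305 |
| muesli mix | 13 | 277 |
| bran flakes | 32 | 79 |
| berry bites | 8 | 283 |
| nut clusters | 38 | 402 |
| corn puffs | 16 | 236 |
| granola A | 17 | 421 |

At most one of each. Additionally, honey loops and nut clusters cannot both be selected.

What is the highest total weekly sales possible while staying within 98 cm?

Taking the top-ratio products first gives maple flakes + fruit rings + muesli mix + berry bites + corn puffs + granola A for 1576 (93 cm).
Replace maple flakes and corn puffs with rice crisps: the trade gains 187 net, giving 1763 at 94 cm.
Runner-up rice crisps + fruit rings + berry bites + corn puffs + granola A tops out at 1722.

1763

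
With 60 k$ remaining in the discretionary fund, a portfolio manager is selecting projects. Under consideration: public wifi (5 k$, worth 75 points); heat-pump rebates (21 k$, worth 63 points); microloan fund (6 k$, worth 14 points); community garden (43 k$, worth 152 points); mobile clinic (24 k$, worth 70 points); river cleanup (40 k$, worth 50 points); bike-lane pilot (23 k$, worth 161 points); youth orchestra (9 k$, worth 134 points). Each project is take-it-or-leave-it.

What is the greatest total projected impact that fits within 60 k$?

433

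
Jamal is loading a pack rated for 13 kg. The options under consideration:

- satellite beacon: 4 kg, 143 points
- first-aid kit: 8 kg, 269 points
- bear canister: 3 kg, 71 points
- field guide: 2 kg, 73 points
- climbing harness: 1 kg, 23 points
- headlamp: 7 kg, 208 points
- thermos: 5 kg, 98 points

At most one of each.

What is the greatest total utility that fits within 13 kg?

A density-first pass picks satellite beacon + field guide + headlamp — 424 at 13 kg.
Replace field guide and headlamp with first-aid kit + climbing harness: the trade gains 11 net, giving 435 at 13 kg.
The closest alternative, satellite beacon + field guide + headlamp, reaches only 424.

435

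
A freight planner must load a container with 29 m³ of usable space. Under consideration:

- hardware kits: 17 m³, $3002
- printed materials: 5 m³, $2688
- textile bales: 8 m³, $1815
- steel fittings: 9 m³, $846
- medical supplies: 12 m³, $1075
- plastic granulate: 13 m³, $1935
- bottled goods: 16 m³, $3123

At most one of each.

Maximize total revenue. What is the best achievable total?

7626

Printed materials + textile bales + bottled goods uses 29 of the 29 m³ and totals 7626.
That's the maximum — no swap from here does better than 7626.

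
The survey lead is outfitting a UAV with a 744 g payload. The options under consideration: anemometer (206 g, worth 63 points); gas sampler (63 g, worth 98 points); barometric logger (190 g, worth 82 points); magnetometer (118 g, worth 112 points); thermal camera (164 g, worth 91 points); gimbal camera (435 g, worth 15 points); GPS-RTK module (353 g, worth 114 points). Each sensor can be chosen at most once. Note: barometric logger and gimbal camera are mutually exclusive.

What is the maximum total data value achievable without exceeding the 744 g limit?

446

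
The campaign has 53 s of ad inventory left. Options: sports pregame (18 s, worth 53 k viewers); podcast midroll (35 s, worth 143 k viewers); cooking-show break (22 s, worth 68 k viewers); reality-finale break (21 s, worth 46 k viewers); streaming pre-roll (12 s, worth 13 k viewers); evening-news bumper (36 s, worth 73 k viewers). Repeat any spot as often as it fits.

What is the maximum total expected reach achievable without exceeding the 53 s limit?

Taking sports pregame + podcast midroll: 53 s used, 196 in expected reach.

196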